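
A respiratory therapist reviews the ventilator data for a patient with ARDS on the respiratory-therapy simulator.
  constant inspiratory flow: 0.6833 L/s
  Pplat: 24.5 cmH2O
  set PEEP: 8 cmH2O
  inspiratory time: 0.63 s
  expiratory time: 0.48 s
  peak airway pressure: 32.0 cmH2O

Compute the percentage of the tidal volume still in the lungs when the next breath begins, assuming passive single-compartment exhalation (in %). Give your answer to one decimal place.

Vt = flow × Ti = 0.6833 L/s × 0.63 s × 1000 mL/L = 430.48 mL.
R = (PIP − Pplat)/V̇ = (32.0 − 24.5) / 0.6833 = 7.5/0.6833 = 10.976 cmH2O·s/L.
C = Vt/(Pplat − PEEP) = 430.48 / (24.5 − 8) = 430.48/16.5 = 26.09 mL/cmH2O.
τ = R × C = 10.976 × 0.02609 L/cmH2O = 0.2864 s.
Fraction remaining at end-expiration = e^(−Te/τ) = e^(−0.48/0.2864) = 0.1871 → 18.71%.

18.7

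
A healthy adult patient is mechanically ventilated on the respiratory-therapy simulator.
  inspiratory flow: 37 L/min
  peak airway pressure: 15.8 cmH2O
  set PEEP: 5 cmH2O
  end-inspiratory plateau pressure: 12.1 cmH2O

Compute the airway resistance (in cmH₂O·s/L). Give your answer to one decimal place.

Flow: 37 L/min ÷ 60 = 0.6167 L/s.
Raw = (PIP − Pplat) / flow = (15.8 − 12.1) / 0.6167 = 3.7 / 0.6167 = 6.0 cmH2O·s/L.

6.0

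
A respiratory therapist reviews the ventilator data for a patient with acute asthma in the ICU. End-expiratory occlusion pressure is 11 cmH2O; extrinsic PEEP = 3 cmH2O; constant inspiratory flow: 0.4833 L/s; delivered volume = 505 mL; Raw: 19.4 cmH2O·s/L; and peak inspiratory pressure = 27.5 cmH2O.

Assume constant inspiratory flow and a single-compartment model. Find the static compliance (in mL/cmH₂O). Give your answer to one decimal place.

70.9

Total PEEP = 11 cmH2O (set 3 + intrinsic 8); this is the baseline alveolar pressure.
Equation of motion (constant flow): PIP = Vt/C + R·V̇ + PEEP.
Vt/C = PIP − R·V̇ − PEEP = 27.5 − 19.4×0.4833 − 11 = 27.5 − 9.376 − 11 = 7.124 cmH2O.
C = Vt / 7.124 = 505 / 7.124 = 70.887 mL/cmH2O.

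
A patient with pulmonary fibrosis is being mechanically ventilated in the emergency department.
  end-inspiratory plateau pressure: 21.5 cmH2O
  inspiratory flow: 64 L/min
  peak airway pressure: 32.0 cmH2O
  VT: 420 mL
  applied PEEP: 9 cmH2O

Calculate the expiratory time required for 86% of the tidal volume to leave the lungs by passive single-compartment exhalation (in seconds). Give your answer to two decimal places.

Flow: 64 L/min ÷ 60 = 1.0667 L/s.
R = (PIP − Pplat)/V̇ = (32.0 − 21.5) / 1.0667 = 10.5/1.0667 = 9.843 cmH2O·s/L.
C = Vt/(Pplat − PEEP) = 420.0 / (21.5 − 9) = 420.0/12.5 = 33.6 mL/cmH2O.
τ = R × C = 9.843 × 0.0336 L/cmH2O = 0.3307 s.
t = −τ·ln(1 − 0.86) = −0.3307·ln(0.14) = 0.6502 s.

0.65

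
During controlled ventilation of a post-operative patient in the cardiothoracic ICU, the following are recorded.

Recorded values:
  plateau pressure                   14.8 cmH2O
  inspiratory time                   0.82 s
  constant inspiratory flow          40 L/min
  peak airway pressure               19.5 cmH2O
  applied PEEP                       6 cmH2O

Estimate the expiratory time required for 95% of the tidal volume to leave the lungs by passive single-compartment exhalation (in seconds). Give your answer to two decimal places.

1.31

Flow: 40 L/min ÷ 60 = 0.6667 L/s.
Vt = flow × Ti = 0.6667 L/s × 0.82 s × 1000 mL/L = 546.69 mL.
R = (PIP − Pplat)/V̇ = (19.5 − 14.8) / 0.6667 = 4.7/0.6667 = 7.05 cmH2O·s/L.
C = Vt/(Pplat − PEEP) = 546.69 / (14.8 − 6) = 546.69/8.8 = 62.124 mL/cmH2O.
τ = R × C = 7.05 × 0.06212 L/cmH2O = 0.4379 s.
t = −τ·ln(1 − 0.95) = −0.4379·ln(0.05) = 1.312 s.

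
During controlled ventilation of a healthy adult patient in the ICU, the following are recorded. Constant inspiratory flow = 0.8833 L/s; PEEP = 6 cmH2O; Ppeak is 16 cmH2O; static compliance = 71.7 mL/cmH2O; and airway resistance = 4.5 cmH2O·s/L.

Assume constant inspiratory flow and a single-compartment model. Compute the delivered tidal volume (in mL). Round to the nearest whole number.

Equation of motion (constant flow): PIP = Vt/C + R·V̇ + PEEP.
Vt/C = PIP − R·V̇ − PEEP = 16 − 3.975 − 6 = 6.025 cmH2O.
Vt = C × 6.025 = 71.7 × 6.025 = 431.99 mL.

432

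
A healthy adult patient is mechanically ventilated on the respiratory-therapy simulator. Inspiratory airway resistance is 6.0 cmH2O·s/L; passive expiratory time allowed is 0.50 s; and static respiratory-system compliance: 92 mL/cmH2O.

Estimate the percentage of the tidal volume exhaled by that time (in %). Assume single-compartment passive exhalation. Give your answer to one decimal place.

τ = R × C = 6.0 × 92 mL/cmH2O = 6.0 × 0.092 L/cmH2O = 0.552 s.
Passive exhalation: V(t)/V₀ = e^(−t/τ) = e^(−0.50/0.552) = 0.4042.
Fraction exhaled = 1 − 0.4042 = 0.5958 → 59.58%.

59.6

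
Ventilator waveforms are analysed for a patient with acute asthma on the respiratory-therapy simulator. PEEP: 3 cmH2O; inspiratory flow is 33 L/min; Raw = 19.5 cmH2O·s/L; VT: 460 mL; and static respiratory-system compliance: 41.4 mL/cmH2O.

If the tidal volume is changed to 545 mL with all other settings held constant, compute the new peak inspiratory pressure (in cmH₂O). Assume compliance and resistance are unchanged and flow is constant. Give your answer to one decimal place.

Flow: 33 L/min ÷ 60 = 0.55 L/s.
PIP = Vt/C + R·V̇ + PEEP (constant-flow equation of motion).
Only the elastic term changes: ΔPIP = ΔVt / C = (545 − 460) / 41.4 = 2.053 cmH2O.
Original PIP = 460/41.4 + 19.5×0.55 + 3 = 24.836 cmH2O; new PIP = 24.836 + (2.053) = 26.889 cmH2O.

26.9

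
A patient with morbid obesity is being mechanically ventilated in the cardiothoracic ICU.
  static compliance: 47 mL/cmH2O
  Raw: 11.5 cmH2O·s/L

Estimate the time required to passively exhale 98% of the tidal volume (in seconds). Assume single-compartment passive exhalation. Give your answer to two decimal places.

2.11

τ = R × C = 11.5 × 47 mL/cmH2O = 11.5 × 0.047 L/cmH2O = 0.5405 s.
Exhaled fraction f = 1 − e^(−t/τ) → t = −τ·ln(1 − f) = −0.5405·ln(0.02) = 2.114 s.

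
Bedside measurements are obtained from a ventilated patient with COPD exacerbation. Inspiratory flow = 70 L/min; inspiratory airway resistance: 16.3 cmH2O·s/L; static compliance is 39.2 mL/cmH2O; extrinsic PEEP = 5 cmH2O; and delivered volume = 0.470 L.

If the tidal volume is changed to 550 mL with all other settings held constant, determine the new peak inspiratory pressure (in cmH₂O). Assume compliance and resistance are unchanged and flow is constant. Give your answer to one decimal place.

38.0

Flow: 70 L/min ÷ 60 = 1.1667 L/s.
PIP = Vt/C + R·V̇ + PEEP (constant-flow equation of motion).
Only the elastic term changes: ΔPIP = ΔVt / C = (550 − 470) / 39.2 = 2.041 cmH2O.
Original PIP = 470/39.2 + 16.3×1.1667 + 5 = 36.007 cmH2O; new PIP = 36.007 + (2.041) = 38.048 cmH2O.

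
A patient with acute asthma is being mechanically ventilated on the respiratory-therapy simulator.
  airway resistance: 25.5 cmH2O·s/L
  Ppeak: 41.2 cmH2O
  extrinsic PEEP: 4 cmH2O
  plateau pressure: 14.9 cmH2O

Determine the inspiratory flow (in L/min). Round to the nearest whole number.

62

flow = (PIP − Pplat) / Raw = (41.2 − 14.9) / 25.5 = 1.031 L/s × 60 = 61.86 L/min.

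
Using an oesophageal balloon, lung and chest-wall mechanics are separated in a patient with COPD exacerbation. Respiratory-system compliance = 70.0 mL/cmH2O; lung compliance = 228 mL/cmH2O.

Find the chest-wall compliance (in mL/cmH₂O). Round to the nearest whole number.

1/Ccw = 1/Crs − 1/CL.
1/Ccw = 1/70.0 − 1/228 = 0.0099.
Ccw = 101.01 mL/cmH2O.

101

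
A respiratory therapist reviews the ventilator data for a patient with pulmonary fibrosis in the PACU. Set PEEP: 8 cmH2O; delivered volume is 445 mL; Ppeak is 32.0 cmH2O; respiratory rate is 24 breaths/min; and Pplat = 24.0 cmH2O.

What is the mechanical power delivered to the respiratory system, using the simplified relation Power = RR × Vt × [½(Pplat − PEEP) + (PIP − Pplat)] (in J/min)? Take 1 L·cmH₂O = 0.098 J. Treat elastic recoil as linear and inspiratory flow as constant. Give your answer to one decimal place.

16.7

Per-breath work = Vt × [½(Pplat−PEEP) + (PIP−Pplat)] = 0.445 × [0.5×16.0 + 8.0] = 0.445 × 16.0 = 7.12 L·cmH2O.
Power = 24 × 7.12 = 170.88 L·cmH2O/min.
× 0.098 J/(L·cmH2O) → 16.746 J/min.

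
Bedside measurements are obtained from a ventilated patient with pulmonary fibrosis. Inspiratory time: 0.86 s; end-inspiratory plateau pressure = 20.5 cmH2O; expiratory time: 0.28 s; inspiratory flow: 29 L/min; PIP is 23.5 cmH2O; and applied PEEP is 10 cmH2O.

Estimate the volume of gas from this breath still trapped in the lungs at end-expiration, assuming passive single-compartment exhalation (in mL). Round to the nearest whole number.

133

Flow: 29 L/min ÷ 60 = 0.4833 L/s.
Vt = flow × Ti = 0.4833 L/s × 0.86 s × 1000 mL/L = 415.64 mL.
R = (PIP − Pplat)/V̇ = (23.5 − 20.5) / 0.4833 = 3.0/0.4833 = 6.207 cmH2O·s/L.
C = Vt/(Pplat − PEEP) = 415.64 / (20.5 − 10) = 415.64/10.5 = 39.585 mL/cmH2O.
τ = R × C = 6.207 × 0.03959 L/cmH2O = 0.2457 s.
Fraction remaining = e^(−Te/τ) = e^(−0.28/0.2457) = 0.3199.
Trapped volume = 415.64 × 0.3199 = 132.96 mL.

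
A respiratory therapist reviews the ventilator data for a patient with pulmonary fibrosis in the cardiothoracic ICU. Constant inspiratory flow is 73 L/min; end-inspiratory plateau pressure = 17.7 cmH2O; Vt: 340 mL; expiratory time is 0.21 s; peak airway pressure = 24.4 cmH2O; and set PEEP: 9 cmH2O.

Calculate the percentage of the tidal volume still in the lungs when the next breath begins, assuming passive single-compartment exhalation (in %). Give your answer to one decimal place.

Flow: 73 L/min ÷ 60 = 1.2167 L/s.
R = (PIP − Pplat)/V̇ = (24.4 − 17.7) / 1.2167 = 6.7/1.2167 = 5.507 cmH2O·s/L.
C = Vt/(Pplat − PEEP) = 340.0 / (17.7 − 9) = 340.0/8.7 = 39.08 mL/cmH2O.
τ = R × C = 5.507 × 0.03908 L/cmH2O = 0.2152 s.
Fraction remaining at end-expiration = e^(−Te/τ) = e^(−0.21/0.2152) = 0.3769 → 37.69%.

37.7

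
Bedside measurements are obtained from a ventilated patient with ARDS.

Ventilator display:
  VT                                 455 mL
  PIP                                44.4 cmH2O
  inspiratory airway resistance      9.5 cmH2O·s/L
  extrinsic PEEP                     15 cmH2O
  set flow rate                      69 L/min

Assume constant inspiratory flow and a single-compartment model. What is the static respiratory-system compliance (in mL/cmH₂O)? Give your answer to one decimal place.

24.6

Flow: 69 L/min ÷ 60 = 1.15 L/s.
Equation of motion (constant flow): PIP = Vt/C + R·V̇ + PEEP.
Vt/C = PIP − R·V̇ − PEEP = 44.4 − 9.5×1.15 − 15 = 44.4 − 10.925 − 15 = 18.475 cmH2O.
C = Vt / 18.475 = 455 / 18.475 = 24.628 mL/cmH2O.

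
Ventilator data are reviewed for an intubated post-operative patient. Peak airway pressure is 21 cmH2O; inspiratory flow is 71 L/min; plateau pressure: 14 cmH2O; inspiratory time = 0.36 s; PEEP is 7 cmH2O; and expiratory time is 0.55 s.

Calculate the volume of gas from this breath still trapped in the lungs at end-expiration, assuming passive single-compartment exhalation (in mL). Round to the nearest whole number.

Flow: 71 L/min ÷ 60 = 1.1833 L/s.
Vt = flow × Ti = 1.1833 L/s × 0.36 s × 1000 mL/L = 425.99 mL.
R = (PIP − Pplat)/V̇ = (21 − 14) / 1.1833 = 7.0/1.1833 = 5.916 cmH2O·s/L.
C = Vt/(Pplat − PEEP) = 425.99 / (14 − 7) = 425.99/7.0 = 60.856 mL/cmH2O.
τ = R × C = 5.916 × 0.06086 L/cmH2O = 0.36 s.
Fraction remaining = e^(−Te/τ) = e^(−0.55/0.36) = 0.217.
Trapped volume = 425.99 × 0.217 = 92.44 mL.

92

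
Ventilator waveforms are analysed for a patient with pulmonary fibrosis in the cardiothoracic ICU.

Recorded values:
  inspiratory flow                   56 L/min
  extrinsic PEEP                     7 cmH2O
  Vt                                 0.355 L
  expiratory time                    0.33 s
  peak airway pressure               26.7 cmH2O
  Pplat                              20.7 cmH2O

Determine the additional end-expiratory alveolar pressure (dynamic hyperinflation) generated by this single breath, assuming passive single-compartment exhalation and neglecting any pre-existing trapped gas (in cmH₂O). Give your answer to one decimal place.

1.9

Flow: 56 L/min ÷ 60 = 0.9333 L/s.
R = (PIP − Pplat)/V̇ = (26.7 − 20.7) / 0.9333 = 6.0/0.9333 = 6.429 cmH2O·s/L.
C = Vt/(Pplat − PEEP) = 355.0 / (20.7 − 7) = 355.0/13.7 = 25.912 mL/cmH2O.
τ = R × C = 6.429 × 0.02591 L/cmH2O = 0.1666 s.
Fraction remaining = e^(−Te/τ) = e^(−0.33/0.1666) = 0.138; trapped volume = 355.0 × 0.138 = 48.99 mL.
Additional alveolar pressure from trapping ≈ V_trapped / C = 48.99 / 25.912 = 1.891 cmH2O.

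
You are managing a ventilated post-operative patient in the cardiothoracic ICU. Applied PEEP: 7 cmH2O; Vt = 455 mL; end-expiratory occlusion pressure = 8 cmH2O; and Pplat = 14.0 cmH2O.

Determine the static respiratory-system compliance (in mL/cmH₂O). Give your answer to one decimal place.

75.8

End-expiratory occlusion gives total PEEP = 8 cmH2O (intrinsic PEEP = 8 − 7 = 1). Use total PEEP for the elastic gradient.
Cstat = Vt / (Pplat − PEEPtotal) = 455 / (14.0 − 8) = 455 / 6.0 = 75.833 mL/cmH2O.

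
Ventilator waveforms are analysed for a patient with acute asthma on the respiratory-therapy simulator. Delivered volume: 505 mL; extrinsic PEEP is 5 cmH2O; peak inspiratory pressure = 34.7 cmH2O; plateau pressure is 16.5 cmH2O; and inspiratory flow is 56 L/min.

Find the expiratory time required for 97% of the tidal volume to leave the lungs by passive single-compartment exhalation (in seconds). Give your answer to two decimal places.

Flow: 56 L/min ÷ 60 = 0.9333 L/s.
R = (PIP − Pplat)/V̇ = (34.7 − 16.5) / 0.9333 = 18.2/0.9333 = 19.501 cmH2O·s/L.
C = Vt/(Pplat − PEEP) = 505.0 / (16.5 − 5) = 505.0/11.5 = 43.913 mL/cmH2O.
τ = R × C = 19.501 × 0.04391 L/cmH2O = 0.8563 s.
t = −τ·ln(1 − 0.97) = −0.8563·ln(0.03) = 3.003 s.

3.00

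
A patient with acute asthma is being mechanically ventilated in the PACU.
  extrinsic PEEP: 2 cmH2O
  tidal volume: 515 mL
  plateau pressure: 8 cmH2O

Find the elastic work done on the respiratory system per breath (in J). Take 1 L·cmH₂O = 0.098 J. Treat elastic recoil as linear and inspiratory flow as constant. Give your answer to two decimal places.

0.15

Elastic work ≈ ½ × (Pplat − PEEP) × Vt = 0.5 × (8 − 2) × 0.515 L = 0.5 × 6.0 × 0.515 = 1.545 L·cmH2O.
× 0.098 J/(L·cmH2O) → 0.1514 J.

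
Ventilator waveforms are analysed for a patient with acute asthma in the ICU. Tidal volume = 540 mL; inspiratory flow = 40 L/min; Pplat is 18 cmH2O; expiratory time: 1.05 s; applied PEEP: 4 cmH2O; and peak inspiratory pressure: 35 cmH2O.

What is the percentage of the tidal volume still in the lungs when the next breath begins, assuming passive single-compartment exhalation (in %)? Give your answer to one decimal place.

Flow: 40 L/min ÷ 60 = 0.6667 L/s.
R = (PIP − Pplat)/V̇ = (35 − 18) / 0.6667 = 17.0/0.6667 = 25.499 cmH2O·s/L.
C = Vt/(Pplat − PEEP) = 540.0 / (18 − 4) = 540.0/14.0 = 38.571 mL/cmH2O.
τ = R × C = 25.499 × 0.03857 L/cmH2O = 0.9835 s.
Fraction remaining at end-expiration = e^(−Te/τ) = e^(−1.05/0.9835) = 0.3438 → 34.38%.

34.4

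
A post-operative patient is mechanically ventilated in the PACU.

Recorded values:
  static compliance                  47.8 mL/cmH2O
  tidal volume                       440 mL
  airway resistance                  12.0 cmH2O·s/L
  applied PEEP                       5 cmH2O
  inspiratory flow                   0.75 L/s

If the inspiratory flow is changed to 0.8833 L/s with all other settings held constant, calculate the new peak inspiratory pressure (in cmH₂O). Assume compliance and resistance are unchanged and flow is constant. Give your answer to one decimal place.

24.8

PIP = Vt/C + R·V̇ + PEEP (constant-flow equation of motion).
Only the resistive term changes: ΔPIP = R × ΔV̇ = 12.0 × (0.8833 − 0.75) = 12.0 × 0.1333 = 1.6 cmH2O.
Original PIP = 440/47.8 + 12.0×0.75 + 5 = 23.205 cmH2O; new PIP = 23.205 + (1.6) = 24.805 cmH2O.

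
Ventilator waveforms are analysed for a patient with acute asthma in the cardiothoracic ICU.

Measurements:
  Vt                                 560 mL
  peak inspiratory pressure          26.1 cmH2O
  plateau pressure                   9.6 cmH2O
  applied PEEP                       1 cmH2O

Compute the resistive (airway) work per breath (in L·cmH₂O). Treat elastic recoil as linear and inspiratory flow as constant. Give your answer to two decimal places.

9.24

With constant inspiratory flow the resistive pressure is constant at PIP − Pplat = 26.1 − 9.6 = 16.5 cmH2O, so resistive work = 16.5 × 0.560 = 9.24 L·cmH2O.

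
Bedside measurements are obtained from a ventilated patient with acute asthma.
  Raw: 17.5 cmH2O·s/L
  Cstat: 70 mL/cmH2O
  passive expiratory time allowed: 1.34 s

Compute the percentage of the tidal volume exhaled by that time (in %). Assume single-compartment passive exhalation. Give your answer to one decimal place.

τ = R × C = 17.5 × 70 mL/cmH2O = 17.5 × 0.070 L/cmH2O = 1.225 s.
Passive exhalation: V(t)/V₀ = e^(−t/τ) = e^(−1.34/1.225) = 0.3349.
Fraction exhaled = 1 − 0.3349 = 0.6651 → 66.51%.

66.5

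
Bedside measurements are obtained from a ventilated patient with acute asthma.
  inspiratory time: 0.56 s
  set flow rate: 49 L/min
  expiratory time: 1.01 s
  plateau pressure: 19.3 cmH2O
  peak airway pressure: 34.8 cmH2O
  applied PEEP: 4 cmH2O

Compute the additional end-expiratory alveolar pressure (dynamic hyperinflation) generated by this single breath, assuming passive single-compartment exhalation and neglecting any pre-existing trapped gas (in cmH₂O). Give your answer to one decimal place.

Flow: 49 L/min ÷ 60 = 0.8167 L/s.
Vt = flow × Ti = 0.8167 L/s × 0.56 s × 1000 mL/L = 457.35 mL.
R = (PIP − Pplat)/V̇ = (34.8 − 19.3) / 0.8167 = 15.5/0.8167 = 18.979 cmH2O·s/L.
C = Vt/(Pplat − PEEP) = 457.35 / (19.3 − 4) = 457.35/15.3 = 29.892 mL/cmH2O.
τ = R × C = 18.979 × 0.02989 L/cmH2O = 0.5673 s.
Fraction remaining = e^(−Te/τ) = e^(−1.01/0.5673) = 0.1686; trapped volume = 457.35 × 0.1686 = 77.109 mL.
Additional alveolar pressure from trapping ≈ V_trapped / C = 77.109 / 29.892 = 2.58 cmH2O.

2.6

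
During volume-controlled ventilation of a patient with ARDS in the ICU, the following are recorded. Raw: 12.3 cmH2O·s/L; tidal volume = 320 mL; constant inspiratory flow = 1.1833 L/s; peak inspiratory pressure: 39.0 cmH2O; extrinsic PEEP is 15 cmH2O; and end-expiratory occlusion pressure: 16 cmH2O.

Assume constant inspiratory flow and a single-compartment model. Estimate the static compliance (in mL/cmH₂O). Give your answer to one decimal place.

37.9

Total PEEP = 16 cmH2O (set 15 + intrinsic 1); this is the baseline alveolar pressure.
Equation of motion (constant flow): PIP = Vt/C + R·V̇ + PEEP.
Vt/C = PIP − R·V̇ − PEEP = 39.0 − 12.3×1.1833 − 16 = 39.0 − 14.555 − 16 = 8.445 cmH2O.
C = Vt / 8.445 = 320 / 8.445 = 37.892 mL/cmH2O.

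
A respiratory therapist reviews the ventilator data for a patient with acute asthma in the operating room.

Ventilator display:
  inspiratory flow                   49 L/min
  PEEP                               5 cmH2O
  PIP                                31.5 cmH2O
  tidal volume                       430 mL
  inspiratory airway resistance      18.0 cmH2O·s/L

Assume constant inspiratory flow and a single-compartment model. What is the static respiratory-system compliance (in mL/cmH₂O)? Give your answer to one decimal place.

Flow: 49 L/min ÷ 60 = 0.8167 L/s.
Equation of motion (constant flow): PIP = Vt/C + R·V̇ + PEEP.
Vt/C = PIP − R·V̇ − PEEP = 31.5 − 18.0×0.8167 − 5 = 31.5 − 14.701 − 5 = 11.799 cmH2O.
C = Vt / 11.799 = 430 / 11.799 = 36.444 mL/cmH2O.

36.4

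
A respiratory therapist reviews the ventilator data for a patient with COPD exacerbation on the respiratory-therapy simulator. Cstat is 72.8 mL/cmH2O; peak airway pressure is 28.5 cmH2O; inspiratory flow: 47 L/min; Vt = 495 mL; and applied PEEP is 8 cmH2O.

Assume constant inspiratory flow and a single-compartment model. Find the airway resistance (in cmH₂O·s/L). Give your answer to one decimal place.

17.5

Flow: 47 L/min ÷ 60 = 0.7833 L/s.
Equation of motion (constant flow): PIP = Vt/C + R·V̇ + PEEP.
R·V̇ = PIP − Vt/C − PEEP = 28.5 − 495/72.8 − 8 = 28.5 − 6.799 − 8 = 13.701 cmH2O.
R = 13.701 / 0.7833 = 17.491 cmH2O·s/L.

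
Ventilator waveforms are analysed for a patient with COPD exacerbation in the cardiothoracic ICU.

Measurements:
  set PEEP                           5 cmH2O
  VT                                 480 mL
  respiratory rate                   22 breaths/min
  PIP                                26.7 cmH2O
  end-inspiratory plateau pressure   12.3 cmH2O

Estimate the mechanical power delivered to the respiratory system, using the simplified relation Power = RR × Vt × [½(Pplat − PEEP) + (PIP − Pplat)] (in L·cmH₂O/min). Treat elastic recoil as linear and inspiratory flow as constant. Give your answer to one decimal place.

190.6

Per-breath work = Vt × [½(Pplat−PEEP) + (PIP−Pplat)] = 0.480 × [0.5×7.3 + 14.4] = 0.480 × 18.05 = 8.664 L·cmH2O.
Power = 22 × 8.664 = 190.61 L·cmH2O/min.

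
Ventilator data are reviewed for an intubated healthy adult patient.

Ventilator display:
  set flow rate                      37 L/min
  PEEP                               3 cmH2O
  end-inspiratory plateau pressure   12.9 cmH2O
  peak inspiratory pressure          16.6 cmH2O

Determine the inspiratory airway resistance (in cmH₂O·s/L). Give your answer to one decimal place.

6.0

Flow: 37 L/min ÷ 60 = 0.6167 L/s.
Raw = (PIP − Pplat) / flow = (16.6 − 12.9) / 0.6167 = 3.7 / 0.6167 = 6.0 cmH2O·s/L.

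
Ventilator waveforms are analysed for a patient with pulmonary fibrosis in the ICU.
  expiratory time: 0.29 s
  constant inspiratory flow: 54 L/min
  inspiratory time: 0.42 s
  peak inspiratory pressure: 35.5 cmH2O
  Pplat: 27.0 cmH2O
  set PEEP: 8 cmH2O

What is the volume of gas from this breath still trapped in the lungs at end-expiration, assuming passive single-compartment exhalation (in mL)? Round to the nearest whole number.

81

Flow: 54 L/min ÷ 60 = 0.9 L/s.
Vt = flow × Ti = 0.9 L/s × 0.42 s × 1000 mL/L = 378.0 mL.
R = (PIP − Pplat)/V̇ = (35.5 − 27.0) / 0.9 = 8.5/0.9 = 9.444 cmH2O·s/L.
C = Vt/(Pplat − PEEP) = 378.0 / (27.0 − 8) = 378.0/19.0 = 19.895 mL/cmH2O.
τ = R × C = 9.444 × 0.0199 L/cmH2O = 0.1879 s.
Fraction remaining = e^(−Te/τ) = e^(−0.29/0.1879) = 0.2137.
Trapped volume = 378.0 × 0.2137 = 80.779 mL.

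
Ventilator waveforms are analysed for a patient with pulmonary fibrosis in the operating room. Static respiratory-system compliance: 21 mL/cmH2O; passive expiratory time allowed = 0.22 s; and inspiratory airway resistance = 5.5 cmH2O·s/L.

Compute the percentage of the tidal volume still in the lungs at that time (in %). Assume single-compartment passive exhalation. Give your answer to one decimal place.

τ = R × C = 5.5 × 21 mL/cmH2O = 5.5 × 0.021 L/cmH2O = 0.1155 s.
Passive exhalation: V(t)/V₀ = e^(−t/τ) = e^(−0.22/0.1155) = 0.1489.
Fraction remaining = 0.1489 → 14.89%.

14.9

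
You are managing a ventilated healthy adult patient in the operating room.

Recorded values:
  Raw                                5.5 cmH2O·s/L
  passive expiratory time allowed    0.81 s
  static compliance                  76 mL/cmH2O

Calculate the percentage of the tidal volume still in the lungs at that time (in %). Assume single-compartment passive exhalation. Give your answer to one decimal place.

14.4

τ = R × C = 5.5 × 76 mL/cmH2O = 5.5 × 0.076 L/cmH2O = 0.418 s.
Passive exhalation: V(t)/V₀ = e^(−t/τ) = e^(−0.81/0.418) = 0.144.
Fraction remaining = 0.144 → 14.4%.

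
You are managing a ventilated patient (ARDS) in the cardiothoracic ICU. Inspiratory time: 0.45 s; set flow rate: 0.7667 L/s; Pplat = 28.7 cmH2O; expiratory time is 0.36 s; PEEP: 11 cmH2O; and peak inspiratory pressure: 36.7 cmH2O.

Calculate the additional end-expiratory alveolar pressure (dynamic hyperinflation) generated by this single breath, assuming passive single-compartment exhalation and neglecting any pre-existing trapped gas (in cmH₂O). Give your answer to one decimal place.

3.0

Vt = flow × Ti = 0.7667 L/s × 0.45 s × 1000 mL/L = 345.02 mL.
R = (PIP − Pplat)/V̇ = (36.7 − 28.7) / 0.7667 = 8.0/0.7667 = 10.434 cmH2O·s/L.
C = Vt/(Pplat − PEEP) = 345.02 / (28.7 − 11) = 345.02/17.7 = 19.493 mL/cmH2O.
τ = R × C = 10.434 × 0.01949 L/cmH2O = 0.2034 s.
Fraction remaining = e^(−Te/τ) = e^(−0.36/0.2034) = 0.1703; trapped volume = 345.02 × 0.1703 = 58.757 mL.
Additional alveolar pressure from trapping ≈ V_trapped / C = 58.757 / 19.493 = 3.014 cmH2O.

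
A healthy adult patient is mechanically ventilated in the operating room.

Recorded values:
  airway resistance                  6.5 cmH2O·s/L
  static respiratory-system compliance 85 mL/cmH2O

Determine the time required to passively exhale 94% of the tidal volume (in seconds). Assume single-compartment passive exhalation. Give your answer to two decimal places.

τ = R × C = 6.5 × 85 mL/cmH2O = 6.5 × 0.085 L/cmH2O = 0.5525 s.
Exhaled fraction f = 1 − e^(−t/τ) → t = −τ·ln(1 − f) = −0.5525·ln(0.06) = 1.554 s.

1.55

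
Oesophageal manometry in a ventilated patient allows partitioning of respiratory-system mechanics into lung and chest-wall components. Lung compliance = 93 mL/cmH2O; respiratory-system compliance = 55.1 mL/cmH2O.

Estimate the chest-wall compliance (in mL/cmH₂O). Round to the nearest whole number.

1/Ccw = 1/Crs − 1/CL.
1/Ccw = 1/55.1 − 1/93 = 0.007396.
Ccw = 135.21 mL/cmH2O.

135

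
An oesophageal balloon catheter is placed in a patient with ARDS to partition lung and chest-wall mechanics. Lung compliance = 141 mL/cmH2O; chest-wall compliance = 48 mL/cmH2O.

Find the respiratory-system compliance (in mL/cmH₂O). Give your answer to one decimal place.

35.8

Lung and chest wall are elastances in series: 1/Crs = 1/CL + 1/Ccw.
1/Crs = 1/141 + 1/48 = 0.02793.
Crs = 35.804 mL/cmH2O.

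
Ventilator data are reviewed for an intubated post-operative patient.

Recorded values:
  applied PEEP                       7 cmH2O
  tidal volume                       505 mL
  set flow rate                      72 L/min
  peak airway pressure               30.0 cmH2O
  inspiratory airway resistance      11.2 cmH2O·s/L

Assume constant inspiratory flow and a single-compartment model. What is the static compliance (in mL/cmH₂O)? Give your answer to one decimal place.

Flow: 72 L/min ÷ 60 = 1.2 L/s.
Equation of motion (constant flow): PIP = Vt/C + R·V̇ + PEEP.
Vt/C = PIP − R·V̇ − PEEP = 30.0 − 11.2×1.2 − 7 = 30.0 − 13.44 − 7 = 9.56 cmH2O.
C = Vt / 9.56 = 505 / 9.56 = 52.824 mL/cmH2O.

52.8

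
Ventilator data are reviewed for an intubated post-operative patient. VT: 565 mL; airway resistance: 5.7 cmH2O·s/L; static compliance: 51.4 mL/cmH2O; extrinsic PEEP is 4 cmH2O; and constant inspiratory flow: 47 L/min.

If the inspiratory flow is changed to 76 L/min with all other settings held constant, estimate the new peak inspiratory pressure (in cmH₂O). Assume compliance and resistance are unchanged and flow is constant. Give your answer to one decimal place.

22.2

Flow: 47 L/min ÷ 60 = 0.7833 L/s.
New flow: 76 L/min ÷ 60 = 1.2667 L/s.
PIP = Vt/C + R·V̇ + PEEP (constant-flow equation of motion).
Only the resistive term changes: ΔPIP = R × ΔV̇ = 5.7 × (1.2667 − 0.7833) = 5.7 × 0.4834 = 2.755 cmH2O.
Original PIP = 565/51.4 + 5.7×0.7833 + 4 = 19.457 cmH2O; new PIP = 19.457 + (2.755) = 22.212 cmH2O.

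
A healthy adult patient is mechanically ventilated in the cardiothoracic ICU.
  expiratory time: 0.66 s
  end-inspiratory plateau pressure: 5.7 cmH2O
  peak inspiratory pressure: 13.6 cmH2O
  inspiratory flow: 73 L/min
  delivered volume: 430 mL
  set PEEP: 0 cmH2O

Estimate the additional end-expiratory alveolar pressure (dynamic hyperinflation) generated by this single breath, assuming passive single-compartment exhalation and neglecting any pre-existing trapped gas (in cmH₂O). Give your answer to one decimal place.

Flow: 73 L/min ÷ 60 = 1.2167 L/s.
R = (PIP − Pplat)/V̇ = (13.6 − 5.7) / 1.2167 = 7.9/1.2167 = 6.493 cmH2O·s/L.
C = Vt/(Pplat − PEEP) = 430.0 / (5.7 − 0) = 430.0/5.7 = 75.439 mL/cmH2O.
τ = R × C = 6.493 × 0.07544 L/cmH2O = 0.4898 s.
Fraction remaining = e^(−Te/τ) = e^(−0.66/0.4898) = 0.2599; trapped volume = 430.0 × 0.2599 = 111.76 mL.
Additional alveolar pressure from trapping ≈ V_trapped / C = 111.76 / 75.439 = 1.481 cmH2O.

1.5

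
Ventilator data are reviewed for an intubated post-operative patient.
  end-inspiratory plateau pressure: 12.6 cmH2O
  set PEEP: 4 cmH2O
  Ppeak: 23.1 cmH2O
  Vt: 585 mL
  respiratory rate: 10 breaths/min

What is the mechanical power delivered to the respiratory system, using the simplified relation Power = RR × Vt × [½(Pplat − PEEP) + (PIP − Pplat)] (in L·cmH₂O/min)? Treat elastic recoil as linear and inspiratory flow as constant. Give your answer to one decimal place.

86.6

Per-breath work = Vt × [½(Pplat−PEEP) + (PIP−Pplat)] = 0.585 × [0.5×8.6 + 10.5] = 0.585 × 14.8 = 8.658 L·cmH2O.
Power = 10 × 8.658 = 86.58 L·cmH2O/min.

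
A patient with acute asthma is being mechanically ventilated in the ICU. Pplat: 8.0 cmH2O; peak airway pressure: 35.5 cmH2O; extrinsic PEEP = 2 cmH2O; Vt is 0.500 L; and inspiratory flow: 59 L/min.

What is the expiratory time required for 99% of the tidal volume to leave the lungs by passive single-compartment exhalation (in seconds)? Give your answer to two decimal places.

10.73

Flow: 59 L/min ÷ 60 = 0.9833 L/s.
R = (PIP − Pplat)/V̇ = (35.5 − 8.0) / 0.9833 = 27.5/0.9833 = 27.967 cmH2O·s/L.
C = Vt/(Pplat − PEEP) = 500.0 / (8.0 − 2) = 500.0/6.0 = 83.333 mL/cmH2O.
τ = R × C = 27.967 × 0.08333 L/cmH2O = 2.33 s.
t = −τ·ln(1 − 0.99) = −2.33·ln(0.01) = 10.73 s.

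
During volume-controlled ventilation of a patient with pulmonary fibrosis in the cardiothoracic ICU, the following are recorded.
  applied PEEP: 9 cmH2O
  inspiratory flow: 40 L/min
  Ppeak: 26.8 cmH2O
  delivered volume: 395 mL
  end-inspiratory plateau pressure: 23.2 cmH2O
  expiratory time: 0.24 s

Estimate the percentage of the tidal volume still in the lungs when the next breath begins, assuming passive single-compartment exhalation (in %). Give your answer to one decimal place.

20.2

Flow: 40 L/min ÷ 60 = 0.6667 L/s.
R = (PIP − Pplat)/V̇ = (26.8 − 23.2) / 0.6667 = 3.6/0.6667 = 5.4 cmH2O·s/L.
C = Vt/(Pplat − PEEP) = 395.0 / (23.2 − 9) = 395.0/14.2 = 27.817 mL/cmH2O.
τ = R × C = 5.4 × 0.02782 L/cmH2O = 0.1502 s.
Fraction remaining at end-expiration = e^(−Te/τ) = e^(−0.24/0.1502) = 0.2023 → 20.23%.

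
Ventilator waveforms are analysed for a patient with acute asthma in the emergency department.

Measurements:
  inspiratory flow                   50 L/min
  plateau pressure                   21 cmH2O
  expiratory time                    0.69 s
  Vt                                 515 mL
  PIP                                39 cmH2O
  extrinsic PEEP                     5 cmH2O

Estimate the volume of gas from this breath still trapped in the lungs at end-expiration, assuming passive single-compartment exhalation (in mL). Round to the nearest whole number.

191

Flow: 50 L/min ÷ 60 = 0.8333 L/s.
R = (PIP − Pplat)/V̇ = (39 − 21) / 0.8333 = 18.0/0.8333 = 21.601 cmH2O·s/L.
C = Vt/(Pplat − PEEP) = 515.0 / (21 − 5) = 515.0/16.0 = 32.188 mL/cmH2O.
τ = R × C = 21.601 × 0.03219 L/cmH2O = 0.6953 s.
Fraction remaining = e^(−Te/τ) = e^(−0.69/0.6953) = 0.3707.
Trapped volume = 515.0 × 0.3707 = 190.91 mL.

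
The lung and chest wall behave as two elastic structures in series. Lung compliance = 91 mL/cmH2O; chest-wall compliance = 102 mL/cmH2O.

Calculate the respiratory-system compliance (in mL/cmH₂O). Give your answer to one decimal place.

48.1

Lung and chest wall are elastances in series: 1/Crs = 1/CL + 1/Ccw.
1/Crs = 1/91 + 1/102 = 0.02079.
Crs = 48.1 mL/cmH2O.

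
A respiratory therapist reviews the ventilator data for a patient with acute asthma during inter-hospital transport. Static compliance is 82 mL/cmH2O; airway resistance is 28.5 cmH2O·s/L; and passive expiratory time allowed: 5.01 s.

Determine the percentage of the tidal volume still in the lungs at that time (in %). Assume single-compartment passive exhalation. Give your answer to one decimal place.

τ = R × C = 28.5 × 82 mL/cmH2O = 28.5 × 0.082 L/cmH2O = 2.337 s.
Passive exhalation: V(t)/V₀ = e^(−t/τ) = e^(−5.01/2.337) = 0.1172.
Fraction remaining = 0.1172 → 11.72%.

11.7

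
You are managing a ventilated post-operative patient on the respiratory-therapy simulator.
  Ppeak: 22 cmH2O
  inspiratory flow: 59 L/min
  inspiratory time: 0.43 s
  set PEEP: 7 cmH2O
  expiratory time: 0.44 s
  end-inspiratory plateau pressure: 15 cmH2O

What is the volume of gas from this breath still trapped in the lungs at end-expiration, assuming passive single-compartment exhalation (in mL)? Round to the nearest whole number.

Flow: 59 L/min ÷ 60 = 0.9833 L/s.
Vt = flow × Ti = 0.9833 L/s × 0.43 s × 1000 mL/L = 422.82 mL.
R = (PIP − Pplat)/V̇ = (22 − 15) / 0.9833 = 7.0/0.9833 = 7.119 cmH2O·s/L.
C = Vt/(Pplat − PEEP) = 422.82 / (15 − 7) = 422.82/8.0 = 52.853 mL/cmH2O.
τ = R × C = 7.119 × 0.05285 L/cmH2O = 0.3762 s.
Fraction remaining = e^(−Te/τ) = e^(−0.44/0.3762) = 0.3105.
Trapped volume = 422.82 × 0.3105 = 131.29 mL.

131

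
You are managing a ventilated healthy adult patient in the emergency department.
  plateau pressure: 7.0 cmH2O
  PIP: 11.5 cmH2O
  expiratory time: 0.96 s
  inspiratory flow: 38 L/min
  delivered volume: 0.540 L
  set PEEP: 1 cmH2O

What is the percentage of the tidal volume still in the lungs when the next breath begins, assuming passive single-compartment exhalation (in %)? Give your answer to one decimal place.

Flow: 38 L/min ÷ 60 = 0.6333 L/s.
R = (PIP − Pplat)/V̇ = (11.5 − 7.0) / 0.6333 = 4.5/0.6333 = 7.106 cmH2O·s/L.
C = Vt/(Pplat − PEEP) = 540.0 / (7.0 − 1) = 540.0/6.0 = 90.0 mL/cmH2O.
τ = R × C = 7.106 × 0.09 L/cmH2O = 0.6395 s.
Fraction remaining at end-expiration = e^(−Te/τ) = e^(−0.96/0.6395) = 0.2229 → 22.29%.

22.3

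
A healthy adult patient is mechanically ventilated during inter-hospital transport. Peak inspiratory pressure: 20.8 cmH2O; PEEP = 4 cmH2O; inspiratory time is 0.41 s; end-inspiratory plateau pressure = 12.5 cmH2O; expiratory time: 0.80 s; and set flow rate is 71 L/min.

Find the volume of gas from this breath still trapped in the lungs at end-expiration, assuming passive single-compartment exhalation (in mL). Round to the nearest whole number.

Flow: 71 L/min ÷ 60 = 1.1833 L/s.
Vt = flow × Ti = 1.1833 L/s × 0.41 s × 1000 mL/L = 485.15 mL.
R = (PIP − Pplat)/V̇ = (20.8 − 12.5) / 1.1833 = 8.3/1.1833 = 7.014 cmH2O·s/L.
C = Vt/(Pplat − PEEP) = 485.15 / (12.5 − 4) = 485.15/8.5 = 57.076 mL/cmH2O.
τ = R × C = 7.014 × 0.05708 L/cmH2O = 0.4004 s.
Fraction remaining = e^(−Te/τ) = e^(−0.80/0.4004) = 0.1356.
Trapped volume = 485.15 × 0.1356 = 65.786 mL.

66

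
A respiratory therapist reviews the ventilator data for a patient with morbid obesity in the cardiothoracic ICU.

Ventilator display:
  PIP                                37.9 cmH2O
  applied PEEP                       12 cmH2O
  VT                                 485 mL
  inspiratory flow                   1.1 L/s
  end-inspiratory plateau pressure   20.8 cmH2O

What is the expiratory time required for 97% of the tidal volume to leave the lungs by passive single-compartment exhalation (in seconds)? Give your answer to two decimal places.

3.00

R = (PIP − Pplat)/V̇ = (37.9 − 20.8) / 1.1 = 17.1/1.1 = 15.545 cmH2O·s/L.
C = Vt/(Pplat − PEEP) = 485.0 / (20.8 − 12) = 485.0/8.8 = 55.114 mL/cmH2O.
τ = R × C = 15.545 × 0.05511 L/cmH2O = 0.8567 s.
t = −τ·ln(1 − 0.97) = −0.8567·ln(0.03) = 3.004 s.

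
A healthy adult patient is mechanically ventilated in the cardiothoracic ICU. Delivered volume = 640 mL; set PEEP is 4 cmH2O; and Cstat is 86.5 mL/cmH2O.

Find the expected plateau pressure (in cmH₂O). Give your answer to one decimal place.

Pplat = PEEP + Vt / Cstat = 4 + 640 / 86.5 = 4 + 7.399 = 11.399 cmH2O.

11.4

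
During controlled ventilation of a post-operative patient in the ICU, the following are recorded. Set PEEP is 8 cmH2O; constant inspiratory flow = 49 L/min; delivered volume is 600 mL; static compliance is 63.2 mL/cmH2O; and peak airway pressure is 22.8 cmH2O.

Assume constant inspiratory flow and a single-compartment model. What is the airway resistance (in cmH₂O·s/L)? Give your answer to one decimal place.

Flow: 49 L/min ÷ 60 = 0.8167 L/s.
Equation of motion (constant flow): PIP = Vt/C + R·V̇ + PEEP.
R·V̇ = PIP − Vt/C − PEEP = 22.8 − 600/63.2 − 8 = 22.8 − 9.494 − 8 = 5.306 cmH2O.
R = 5.306 / 0.8167 = 6.497 cmH2O·s/L.

6.5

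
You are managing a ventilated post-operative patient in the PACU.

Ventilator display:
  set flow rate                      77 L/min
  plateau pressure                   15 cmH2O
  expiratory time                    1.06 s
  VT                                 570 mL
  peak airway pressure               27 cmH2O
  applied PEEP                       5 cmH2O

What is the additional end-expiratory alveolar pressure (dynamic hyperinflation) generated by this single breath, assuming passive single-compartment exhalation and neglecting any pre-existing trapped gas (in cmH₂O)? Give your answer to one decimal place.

1.4

Flow: 77 L/min ÷ 60 = 1.2833 L/s.
R = (PIP − Pplat)/V̇ = (27 − 15) / 1.2833 = 12.0/1.2833 = 9.351 cmH2O·s/L.
C = Vt/(Pplat − PEEP) = 570.0 / (15 − 5) = 570.0/10.0 = 57.0 mL/cmH2O.
τ = R × C = 9.351 × 0.057 L/cmH2O = 0.533 s.
Fraction remaining = e^(−Te/τ) = e^(−1.06/0.533) = 0.1369; trapped volume = 570.0 × 0.1369 = 78.033 mL.
Additional alveolar pressure from trapping ≈ V_trapped / C = 78.033 / 57.0 = 1.369 cmH2O.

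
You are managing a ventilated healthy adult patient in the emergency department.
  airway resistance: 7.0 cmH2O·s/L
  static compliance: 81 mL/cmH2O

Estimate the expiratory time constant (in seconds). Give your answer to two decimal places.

τ = R × C = 7.0 × 81 mL/cmH2O = 7.0 × 0.081 L/cmH2O = 0.567 s.

0.57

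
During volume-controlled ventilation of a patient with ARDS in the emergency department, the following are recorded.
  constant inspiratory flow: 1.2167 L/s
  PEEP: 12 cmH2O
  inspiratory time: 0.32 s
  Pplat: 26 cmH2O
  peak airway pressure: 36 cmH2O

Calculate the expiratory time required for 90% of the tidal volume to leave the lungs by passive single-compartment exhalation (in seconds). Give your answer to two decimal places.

Vt = flow × Ti = 1.2167 L/s × 0.32 s × 1000 mL/L = 389.34 mL.
R = (PIP − Pplat)/V̇ = (36 − 26) / 1.2167 = 10.0/1.2167 = 8.219 cmH2O·s/L.
C = Vt/(Pplat − PEEP) = 389.34 / (26 − 12) = 389.34/14.0 = 27.81 mL/cmH2O.
τ = R × C = 8.219 × 0.02781 L/cmH2O = 0.2286 s.
t = −τ·ln(1 − 0.90) = −0.2286·ln(0.1) = 0.5264 s.

0.53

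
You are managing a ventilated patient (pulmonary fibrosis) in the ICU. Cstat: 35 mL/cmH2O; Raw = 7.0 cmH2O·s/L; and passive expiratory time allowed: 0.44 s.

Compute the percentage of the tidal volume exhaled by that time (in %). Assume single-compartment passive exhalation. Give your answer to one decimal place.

83.4

τ = R × C = 7.0 × 35 mL/cmH2O = 7.0 × 0.035 L/cmH2O = 0.245 s.
Passive exhalation: V(t)/V₀ = e^(−t/τ) = e^(−0.44/0.245) = 0.166.
Fraction exhaled = 1 − 0.166 = 0.834 → 83.4%.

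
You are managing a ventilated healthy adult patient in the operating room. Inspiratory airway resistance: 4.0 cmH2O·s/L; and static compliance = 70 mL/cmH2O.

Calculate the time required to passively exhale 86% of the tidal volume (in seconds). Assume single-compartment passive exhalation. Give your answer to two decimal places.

τ = R × C = 4.0 × 70 mL/cmH2O = 4.0 × 0.070 L/cmH2O = 0.28 s.
Exhaled fraction f = 1 − e^(−t/τ) → t = −τ·ln(1 − f) = −0.28·ln(0.14) = 0.5505 s.

0.55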